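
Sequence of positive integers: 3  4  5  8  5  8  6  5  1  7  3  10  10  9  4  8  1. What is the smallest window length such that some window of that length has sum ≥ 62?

add 3: running sum 3 < 62
add 4: running sum 7 < 62
add 5: running sum 12 < 62
add 8: running sum 20 < 62
add 5: running sum 25 < 62
add 8: running sum 33 < 62
add 6: running sum 39 < 62
add 5: running sum 44 < 62
add 1: running sum 45 < 62
add 7: running sum 52 < 62
add 3: running sum 55 < 62
add 10: shortest ending here [4, 5, 8, 5, 8, 6, 5, 1, 7, 3, 10] sum 62, len 11
add 10: shortest ending here [8, 5, 8, 6, 5, 1, 7, 3, 10, 10] sum 63, len 10
add 9: shortest ending here [5, 8, 6, 5, 1, 7, 3, 10, 10, 9] sum 64, len 10
add 4: shortest ending here [8, 6, 5, 1, 7, 3, 10, 10, 9, 4] sum 63, len 10
add 8: shortest ending here [6, 5, 1, 7, 3, 10, 10, 9, 4, 8] sum 63, len 10
add 1: shortest ending here [6, 5, 1, 7, 3, 10, 10, 9, 4, 8, 1] sum 64, len 11
Shortest qualifying length: 10.

10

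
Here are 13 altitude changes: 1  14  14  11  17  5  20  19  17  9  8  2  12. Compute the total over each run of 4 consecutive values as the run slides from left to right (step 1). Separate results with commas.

40, 56, 47, 53, 61, 61, 65, 53, 36, 31

[1, 14, 14, 11] → sum 40
[14, 14, 11, 17] → sum 56
[14, 11, 17, 5] → sum 47
[11, 17, 5, 20] → sum 53
[17, 5, 20, 19] → sum 61
[5, 20, 19, 17] → sum 61
[20, 19, 17, 9] → sum 65
[19, 17, 9, 8] → sum 53
[17, 9, 8, 2] → sum 36
[9, 8, 2, 12] → sum 31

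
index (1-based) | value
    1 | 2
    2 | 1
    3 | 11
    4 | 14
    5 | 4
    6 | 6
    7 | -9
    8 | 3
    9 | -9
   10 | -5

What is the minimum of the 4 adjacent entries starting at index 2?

1

Elements at indices 2..5: 1, 11, 14, 4
min(1, 11, 14, 4) = 1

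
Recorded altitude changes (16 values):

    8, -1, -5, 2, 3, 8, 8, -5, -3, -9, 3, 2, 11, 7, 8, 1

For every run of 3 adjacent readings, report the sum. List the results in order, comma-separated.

2, -4, 0, 13, 19, 11, 0, -17, -9, -4, 16, 20, 26, 16

(8, -1, -5) → sum 2
(-1, -5, 2) → sum -4
(-5, 2, 3) → sum 0
(2, 3, 8) → sum 13
(3, 8, 8) → sum 19
(8, 8, -5) → sum 11
(8, -5, -3) → sum 0
(-5, -3, -9) → sum -17
(-3, -9, 3) → sum -9
(-9, 3, 2) → sum -4
(3, 2, 11) → sum 16
(2, 11, 7) → sum 20
(11, 7, 8) → sum 26
(7, 8, 1) → sum 16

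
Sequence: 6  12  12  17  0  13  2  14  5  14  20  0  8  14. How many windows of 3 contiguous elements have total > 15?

6 12 12 → sum 30  > 15 ✓
12 12 17 → sum 41  > 15 ✓
12 17 0 → sum 29  > 15 ✓
17 0 13 → sum 30  > 15 ✓
0 13 2 → sum 15
13 2 14 → sum 29  > 15 ✓
2 14 5 → sum 21  > 15 ✓
14 5 14 → sum 33  > 15 ✓
5 14 20 → sum 39  > 15 ✓
14 20 0 → sum 34  > 15 ✓
20 0 8 → sum 28  > 15 ✓
0 8 14 → sum 22  > 15 ✓
11 windows satisfy the condition.

11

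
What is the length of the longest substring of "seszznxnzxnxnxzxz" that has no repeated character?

add s: [s] len 1
add e: [s, e] len 2
add s (repeat s, move left end past it): [e, s] len 2
add z: [e, s, z] len 3
add z (repeat z, move left end past it): [z] len 1
add n: [z, n] len 2
add x: [z, n, x] len 3
add n (repeat n, move left end past it): [x, n] len 2
add z: [x, n, z] len 3
add x (repeat x, move left end past it): [n, z, x] len 3
add n (repeat n, move left end past it): [z, x, n] len 3
add x (repeat x, move left end past it): [n, x] len 2
add n (repeat n, move left end past it): [x, n] len 2
add x (repeat x, move left end past it): [n, x] len 2
add z: [n, x, z] len 3
add x (repeat x, move left end past it): [z, x] len 2
add z (repeat z, move left end past it): [x, z] len 2
Longest all-distinct length: 3.

3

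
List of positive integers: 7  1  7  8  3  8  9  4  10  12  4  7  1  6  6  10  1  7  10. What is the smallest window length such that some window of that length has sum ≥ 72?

add 7: running sum 7 < 72
add 1: running sum 8 < 72
add 7: running sum 15 < 72
add 8: running sum 23 < 72
add 3: running sum 26 < 72
add 8: running sum 34 < 72
add 9: running sum 43 < 72
add 4: running sum 47 < 72
add 10: running sum 57 < 72
add 12: running sum 69 < 72
end 10: [7, 1, 7, 8, 3, 8, 9, 4, 10, 12, 4] sum 73, len 11
end 11: [7, 8, 3, 8, 9, 4, 10, 12, 4, 7] sum 72, len 10
end 12: [7, 8, 3, 8, 9, 4, 10, 12, 4, 7, 1] sum 73, len 11
end 13: [8, 3, 8, 9, 4, 10, 12, 4, 7, 1, 6] sum 72, len 11
end 14: [8, 3, 8, 9, 4, 10, 12, 4, 7, 1, 6, 6] sum 78, len 12
end 15: [8, 9, 4, 10, 12, 4, 7, 1, 6, 6, 10] sum 77, len 11
end 16: [8, 9, 4, 10, 12, 4, 7, 1, 6, 6, 10, 1] sum 78, len 12
end 17: [9, 4, 10, 12, 4, 7, 1, 6, 6, 10, 1, 7] sum 77, len 12
end 18: [10, 12, 4, 7, 1, 6, 6, 10, 1, 7, 10] sum 74, len 11
Shortest qualifying length: 10.

10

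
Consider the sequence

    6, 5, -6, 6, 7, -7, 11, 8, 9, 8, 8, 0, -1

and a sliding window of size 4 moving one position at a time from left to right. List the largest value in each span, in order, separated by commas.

6 5 -6 6 → max 6
5 -6 6 7 → max 7
-6 6 7 -7 → max 7
6 7 -7 11 → max 11
7 -7 11 8 → max 11
-7 11 8 9 → max 11
11 8 9 8 → max 11
8 9 8 8 → max 9
9 8 8 0 → max 9
8 8 0 -1 → max 8

6, 7, 7, 11, 11, 11, 11, 9, 9, 8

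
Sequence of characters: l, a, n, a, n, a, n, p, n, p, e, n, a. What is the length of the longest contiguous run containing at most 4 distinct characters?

Extend right; when distinct count exceeds 4, shrink from the left:
add l: window [l] (1 distinct), len 1
add a: window [l, a] (2 distinct), len 2
add n: window [l, a, n] (3 distinct), len 3
add a: window [l, a, n, a] (3 distinct), len 4
add n: window [l, a, n, a, n] (3 distinct), len 5
add a: window [l, a, n, a, n, a] (3 distinct), len 6
add n: window [l, a, n, a, n, a, n] (3 distinct), len 7
add p: window [l, a, n, a, n, a, n, p] (4 distinct), len 8
add n: window [l, a, n, a, n, a, n, p, n] (4 distinct), len 9
add p: window [l, a, n, a, n, a, n, p, n, p] (4 distinct), len 10
add e: window [a, n, a, n, a, n, p, n, p, e] (4 distinct), len 10
add n: window [a, n, a, n, a, n, p, n, p, e, n] (4 distinct), len 11
add a: window [a, n, a, n, a, n, p, n, p, e, n, a] (4 distinct), len 12
Longest length with ≤4 distinct: 12.

12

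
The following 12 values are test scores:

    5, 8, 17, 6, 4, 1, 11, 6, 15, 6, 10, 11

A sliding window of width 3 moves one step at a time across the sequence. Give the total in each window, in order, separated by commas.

30, 31, 27, 11, 16, 18, 32, 27, 31, 27

Sliding a size-3 window across the 12 values:
(5, 8, 17) → sum 30
(8, 17, 6) → sum 31
(17, 6, 4) → sum 27
(6, 4, 1) → sum 11
(4, 1, 11) → sum 16
(1, 11, 6) → sum 18
(11, 6, 15) → sum 32
(6, 15, 6) → sum 27
(15, 6, 10) → sum 31
(6, 10, 11) → sum 27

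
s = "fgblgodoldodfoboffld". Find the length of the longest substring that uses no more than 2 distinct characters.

[f] 1 distinct, len 1
[f, g] 2 distinct, len 2
[g, b] 2 distinct, len 2
[b, l] 2 distinct, len 2
[l, g] 2 distinct, len 2
[g, o] 2 distinct, len 2
[o, d] 2 distinct, len 2
[o, d, o] 2 distinct, len 3
[o, l] 2 distinct, len 2
[l, d] 2 distinct, len 2
[d, o] 2 distinct, len 2
[d, o, d] 2 distinct, len 3
[d, f] 2 distinct, len 2
[f, o] 2 distinct, len 2
[o, b] 2 distinct, len 2
[o, b, o] 2 distinct, len 3
[o, f] 2 distinct, len 2
[o, f, f] 2 distinct, len 3
[f, f, l] 2 distinct, len 3
[l, d] 2 distinct, len 2
Longest length with ≤2 distinct: 3.

3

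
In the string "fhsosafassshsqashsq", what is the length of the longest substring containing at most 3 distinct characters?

7

[f] 1 distinct, len 1
[f, h] 2 distinct, len 2
[f, h, s] 3 distinct, len 3
[h, s, o] 3 distinct, len 3
[h, s, o, s] 3 distinct, len 4
[s, o, s, a] 3 distinct, len 4
[s, a, f] 3 distinct, len 3
[s, a, f, a] 3 distinct, len 4
[s, a, f, a, s] 3 distinct, len 5
[s, a, f, a, s, s] 3 distinct, len 6
[s, a, f, a, s, s, s] 3 distinct, len 7
[a, s, s, s, h] 3 distinct, len 5
[a, s, s, s, h, s] 3 distinct, len 6
[s, s, s, h, s, q] 3 distinct, len 6
[s, q, a] 3 distinct, len 3
[s, q, a, s] 3 distinct, len 4
[a, s, h] 3 distinct, len 3
[a, s, h, s] 3 distinct, len 4
[s, h, s, q] 3 distinct, len 4
Longest length with ≤3 distinct: 7.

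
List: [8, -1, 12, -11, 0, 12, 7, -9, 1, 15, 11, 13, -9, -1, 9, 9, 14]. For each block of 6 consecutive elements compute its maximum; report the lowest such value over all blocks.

12

(8, -1, 12, -11, 0, 12) → max 12
(-1, 12, -11, 0, 12, 7) → max 12
(12, -11, 0, 12, 7, -9) → max 12
(-11, 0, 12, 7, -9, 1) → max 12
(0, 12, 7, -9, 1, 15) → max 15
(12, 7, -9, 1, 15, 11) → max 15
(7, -9, 1, 15, 11, 13) → max 15
(-9, 1, 15, 11, 13, -9) → max 15
(1, 15, 11, 13, -9, -1) → max 15
(15, 11, 13, -9, -1, 9) → max 15
(11, 13, -9, -1, 9, 9) → max 13
(13, -9, -1, 9, 9, 14) → max 14
Lowest of these is 12.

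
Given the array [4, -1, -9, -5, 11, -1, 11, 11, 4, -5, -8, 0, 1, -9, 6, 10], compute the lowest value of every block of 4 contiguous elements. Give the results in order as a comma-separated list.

-9, -9, -9, -5, -1, -1, -5, -8, -8, -8, -9, -9, -9

[4, -1, -9, -5] → min -9
[-1, -9, -5, 11] → min -9
[-9, -5, 11, -1] → min -9
[-5, 11, -1, 11] → min -5
[11, -1, 11, 11] → min -1
[-1, 11, 11, 4] → min -1
[11, 11, 4, -5] → min -5
[11, 4, -5, -8] → min -8
[4, -5, -8, 0] → min -8
[-5, -8, 0, 1] → min -8
[-8, 0, 1, -9] → min -9
[0, 1, -9, 6] → min -9
[1, -9, 6, 10] → min -9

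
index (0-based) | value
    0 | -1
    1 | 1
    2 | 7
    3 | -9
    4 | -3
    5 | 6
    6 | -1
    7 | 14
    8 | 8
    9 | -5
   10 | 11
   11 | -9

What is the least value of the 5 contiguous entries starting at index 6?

-5

Elements at indices 6..10: -1, 14, 8, -5, 11
min(-1, 14, 8, -5, 11) = -5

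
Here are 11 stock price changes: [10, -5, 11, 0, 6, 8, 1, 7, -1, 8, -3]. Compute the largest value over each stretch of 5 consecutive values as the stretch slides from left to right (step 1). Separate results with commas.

11, 11, 11, 8, 8, 8, 8

Sliding a size-5 window across the 11 values:
10 -5 11 0 6 → max 11
-5 11 0 6 8 → max 11
11 0 6 8 1 → max 11
0 6 8 1 7 → max 8
6 8 1 7 -1 → max 8
8 1 7 -1 8 → max 8
1 7 -1 8 -3 → max 8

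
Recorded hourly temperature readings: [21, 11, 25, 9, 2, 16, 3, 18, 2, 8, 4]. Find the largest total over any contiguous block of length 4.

66

Window sums for each of the 8 positions:
(21, 11, 25, 9) → sum 66
(11, 25, 9, 2) → sum 47
(25, 9, 2, 16) → sum 52
(9, 2, 16, 3) → sum 30
(2, 16, 3, 18) → sum 39
(16, 3, 18, 2) → sum 39
(3, 18, 2, 8) → sum 31
(18, 2, 8, 4) → sum 32
Largest of these is 66.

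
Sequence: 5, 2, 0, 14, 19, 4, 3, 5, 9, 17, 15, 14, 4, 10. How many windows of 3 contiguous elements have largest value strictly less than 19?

5 2 0 → max 5  < 19 ✓
2 0 14 → max 14  < 19 ✓
0 14 19 → max 19
14 19 4 → max 19
19 4 3 → max 19
4 3 5 → max 5  < 19 ✓
3 5 9 → max 9  < 19 ✓
5 9 17 → max 17  < 19 ✓
9 17 15 → max 17  < 19 ✓
17 15 14 → max 17  < 19 ✓
15 14 4 → max 15  < 19 ✓
14 4 10 → max 14  < 19 ✓
9 windows satisfy the condition.

9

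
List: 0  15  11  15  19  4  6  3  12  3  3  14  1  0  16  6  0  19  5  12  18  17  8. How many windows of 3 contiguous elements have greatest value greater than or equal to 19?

6

0 15 11 → max 15
15 11 15 → max 15
11 15 19 → max 19  ≥ 19 ✓
15 19 4 → max 19  ≥ 19 ✓
19 4 6 → max 19  ≥ 19 ✓
4 6 3 → max 6
6 3 12 → max 12
3 12 3 → max 12
12 3 3 → max 12
3 3 14 → max 14
3 14 1 → max 14
14 1 0 → max 14
1 0 16 → max 16
0 16 6 → max 16
16 6 0 → max 16
6 0 19 → max 19  ≥ 19 ✓
0 19 5 → max 19  ≥ 19 ✓
19 5 12 → max 19  ≥ 19 ✓
5 12 18 → max 18
12 18 17 → max 18
18 17 8 → max 18
6 windows satisfy the condition.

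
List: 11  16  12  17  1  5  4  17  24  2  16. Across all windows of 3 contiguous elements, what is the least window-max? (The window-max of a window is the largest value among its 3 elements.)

5

[11, 16, 12] → max 16
[16, 12, 17] → max 17
[12, 17, 1] → max 17
[17, 1, 5] → max 17
[1, 5, 4] → max 5
[5, 4, 17] → max 17
[4, 17, 24] → max 24
[17, 24, 2] → max 24
[24, 2, 16] → max 24
Least of these is 5.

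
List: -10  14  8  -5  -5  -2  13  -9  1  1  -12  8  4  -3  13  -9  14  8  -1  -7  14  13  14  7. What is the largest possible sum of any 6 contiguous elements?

41

Window sums for each of the 19 positions:
[-10, 14, 8, -5, -5, -2] → sum 0
[14, 8, -5, -5, -2, 13] → sum 23
[8, -5, -5, -2, 13, -9] → sum 0
[-5, -5, -2, 13, -9, 1] → sum -7
[-5, -2, 13, -9, 1, 1] → sum -1
[-2, 13, -9, 1, 1, -12] → sum -8
[13, -9, 1, 1, -12, 8] → sum 2
[-9, 1, 1, -12, 8, 4] → sum -7
[1, 1, -12, 8, 4, -3] → sum -1
[1, -12, 8, 4, -3, 13] → sum 11
[-12, 8, 4, -3, 13, -9] → sum 1
[8, 4, -3, 13, -9, 14] → sum 27
[4, -3, 13, -9, 14, 8] → sum 27
[-3, 13, -9, 14, 8, -1] → sum 22
[13, -9, 14, 8, -1, -7] → sum 18
[-9, 14, 8, -1, -7, 14] → sum 19
[14, 8, -1, -7, 14, 13] → sum 41
[8, -1, -7, 14, 13, 14] → sum 41
[-1, -7, 14, 13, 14, 7] → sum 40
Largest of these is 41.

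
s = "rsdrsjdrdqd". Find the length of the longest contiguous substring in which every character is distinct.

[r] len 1
[r, s] len 2
[r, s, d] len 3
[s, d, r] len 3
[d, r, s] len 3
[d, r, s, j] len 4
[r, s, j, d] len 4
[s, j, d, r] len 4
[r, d] len 2
[r, d, q] len 3
[q, d] len 2
Longest all-distinct length: 4.

4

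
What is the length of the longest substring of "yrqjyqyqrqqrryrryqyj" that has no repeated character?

4

[y] len 1
[y, r] len 2
[y, r, q] len 3
[y, r, q, j] len 4
[r, q, j, y] len 4
[j, y, q] len 3
[q, y] len 2
[y, q] len 2
[y, q, r] len 3
[r, q] len 2
[q] len 1
[q, r] len 2
[r] len 1
[r, y] len 2
[y, r] len 2
[r] len 1
[r, y] len 2
[r, y, q] len 3
[q, y] len 2
[q, y, j] len 3
Longest all-distinct length: 4.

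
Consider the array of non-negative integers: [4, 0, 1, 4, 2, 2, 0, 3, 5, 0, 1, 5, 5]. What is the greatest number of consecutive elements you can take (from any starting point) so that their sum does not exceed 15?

7

→ 4: sum 4, len 1
→ 0: sum 4, len 2
→ 1: sum 5, len 3
→ 4: sum 9, len 4
→ 2: sum 11, len 5
→ 2: sum 13, len 6
→ 0: sum 13, len 7
→ 3 (dropped 4): sum 12, len 7
→ 5 (dropped 0, 1, 4): sum 12, len 5
→ 0: sum 12, len 6
→ 1: sum 13, len 7
→ 5 (dropped 2, 2): sum 14, len 6
→ 5 (dropped 0, 3, 5): sum 11, len 4
Longest length seen: 7.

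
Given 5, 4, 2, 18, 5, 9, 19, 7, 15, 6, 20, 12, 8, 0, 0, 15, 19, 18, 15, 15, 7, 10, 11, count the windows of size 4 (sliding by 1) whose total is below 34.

5 4 2 18 → sum 29  < 34 ✓
4 2 18 5 → sum 29  < 34 ✓
2 18 5 9 → sum 34
18 5 9 19 → sum 51
5 9 19 7 → sum 40
9 19 7 15 → sum 50
19 7 15 6 → sum 47
7 15 6 20 → sum 48
15 6 20 12 → sum 53
6 20 12 8 → sum 46
20 12 8 0 → sum 40
12 8 0 0 → sum 20  < 34 ✓
8 0 0 15 → sum 23  < 34 ✓
0 0 15 19 → sum 34
0 15 19 18 → sum 52
15 19 18 15 → sum 67
19 18 15 15 → sum 67
18 15 15 7 → sum 55
15 15 7 10 → sum 47
15 7 10 11 → sum 43
4 windows satisfy the condition.

4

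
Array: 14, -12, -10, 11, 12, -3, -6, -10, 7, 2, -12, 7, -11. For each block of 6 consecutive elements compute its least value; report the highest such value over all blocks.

-10

[14, -12, -10, 11, 12, -3] → min -12
[-12, -10, 11, 12, -3, -6] → min -12
[-10, 11, 12, -3, -6, -10] → min -10
[11, 12, -3, -6, -10, 7] → min -10
[12, -3, -6, -10, 7, 2] → min -10
[-3, -6, -10, 7, 2, -12] → min -12
[-6, -10, 7, 2, -12, 7] → min -12
[-10, 7, 2, -12, 7, -11] → min -12
Highest of these is -10.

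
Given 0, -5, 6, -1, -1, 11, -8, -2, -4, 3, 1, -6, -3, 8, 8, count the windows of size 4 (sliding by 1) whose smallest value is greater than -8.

8

(0, -5, 6, -1) → min -5  > -8 ✓
(-5, 6, -1, -1) → min -5  > -8 ✓
(6, -1, -1, 11) → min -1  > -8 ✓
(-1, -1, 11, -8) → min -8
(-1, 11, -8, -2) → min -8
(11, -8, -2, -4) → min -8
(-8, -2, -4, 3) → min -8
(-2, -4, 3, 1) → min -4  > -8 ✓
(-4, 3, 1, -6) → min -6  > -8 ✓
(3, 1, -6, -3) → min -6  > -8 ✓
(1, -6, -3, 8) → min -6  > -8 ✓
(-6, -3, 8, 8) → min -6  > -8 ✓
8 windows satisfy the condition.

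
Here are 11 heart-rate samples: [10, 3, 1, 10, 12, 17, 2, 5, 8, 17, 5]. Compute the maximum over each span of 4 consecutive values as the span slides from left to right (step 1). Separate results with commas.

10, 12, 17, 17, 17, 17, 17, 17

10 3 1 10 → max 10
3 1 10 12 → max 12
1 10 12 17 → max 17
10 12 17 2 → max 17
12 17 2 5 → max 17
17 2 5 8 → max 17
2 5 8 17 → max 17
5 8 17 5 → max 17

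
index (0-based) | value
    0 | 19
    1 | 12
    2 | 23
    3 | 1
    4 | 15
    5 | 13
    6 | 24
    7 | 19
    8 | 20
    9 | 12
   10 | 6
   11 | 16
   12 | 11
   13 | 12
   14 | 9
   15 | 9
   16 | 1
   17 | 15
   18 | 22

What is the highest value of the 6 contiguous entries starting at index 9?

16

Elements at indices 9..14: 12, 6, 16, 11, 12, 9
max(12, 6, 16, 11, 12, 9) = 16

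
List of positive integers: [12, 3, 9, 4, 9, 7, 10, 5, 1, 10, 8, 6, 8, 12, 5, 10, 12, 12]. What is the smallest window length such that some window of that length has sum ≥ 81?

9

add 12: running sum 12 < 81
add 3: running sum 15 < 81
add 9: running sum 24 < 81
add 4: running sum 28 < 81
add 9: running sum 37 < 81
add 7: running sum 44 < 81
add 10: running sum 54 < 81
add 5: running sum 59 < 81
add 1: running sum 60 < 81
add 10: running sum 70 < 81
add 8: running sum 78 < 81
add 6: shortest ending here [12, 3, 9, 4, 9, 7, 10, 5, 1, 10, 8, 6] sum 84, len 12
add 8: shortest ending here [12, 3, 9, 4, 9, 7, 10, 5, 1, 10, 8, 6, 8] sum 92, len 13
add 12: shortest ending here [9, 4, 9, 7, 10, 5, 1, 10, 8, 6, 8, 12] sum 89, len 12
add 5: shortest ending here [9, 7, 10, 5, 1, 10, 8, 6, 8, 12, 5] sum 81, len 11
add 10: shortest ending here [7, 10, 5, 1, 10, 8, 6, 8, 12, 5, 10] sum 82, len 11
add 12: shortest ending here [10, 5, 1, 10, 8, 6, 8, 12, 5, 10, 12] sum 87, len 11
add 12: shortest ending here [10, 8, 6, 8, 12, 5, 10, 12, 12] sum 83, len 9
Shortest qualifying length: 9.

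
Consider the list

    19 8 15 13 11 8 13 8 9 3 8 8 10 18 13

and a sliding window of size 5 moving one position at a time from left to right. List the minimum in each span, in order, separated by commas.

8, 8, 8, 8, 8, 3, 3, 3, 3, 3, 8

Sliding a size-5 window across the 15 values:
19 8 15 13 11 → min 8
8 15 13 11 8 → min 8
15 13 11 8 13 → min 8
13 11 8 13 8 → min 8
11 8 13 8 9 → min 8
8 13 8 9 3 → min 3
13 8 9 3 8 → min 3
8 9 3 8 8 → min 3
9 3 8 8 10 → min 3
3 8 8 10 18 → min 3
8 8 10 18 13 → min 8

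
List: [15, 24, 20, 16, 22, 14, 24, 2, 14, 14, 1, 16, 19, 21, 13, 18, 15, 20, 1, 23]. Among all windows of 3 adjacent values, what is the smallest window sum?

29

Each size-3 window and its sum:
(15, 24, 20) → sum 59
(24, 20, 16) → sum 60
(20, 16, 22) → sum 58
(16, 22, 14) → sum 52
(22, 14, 24) → sum 60
(14, 24, 2) → sum 40
(24, 2, 14) → sum 40
(2, 14, 14) → sum 30
(14, 14, 1) → sum 29
(14, 1, 16) → sum 31
(1, 16, 19) → sum 36
(16, 19, 21) → sum 56
(19, 21, 13) → sum 53
(21, 13, 18) → sum 52
(13, 18, 15) → sum 46
(18, 15, 20) → sum 53
(15, 20, 1) → sum 36
(20, 1, 23) → sum 44
Smallest of these is 29.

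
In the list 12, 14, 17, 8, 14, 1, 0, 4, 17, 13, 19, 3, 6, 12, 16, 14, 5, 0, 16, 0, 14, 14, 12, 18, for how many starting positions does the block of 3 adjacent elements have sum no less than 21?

(12, 14, 17) → sum 43  ≥ 21 ✓
(14, 17, 8) → sum 39  ≥ 21 ✓
(17, 8, 14) → sum 39  ≥ 21 ✓
(8, 14, 1) → sum 23  ≥ 21 ✓
(14, 1, 0) → sum 15
(1, 0, 4) → sum 5
(0, 4, 17) → sum 21  ≥ 21 ✓
(4, 17, 13) → sum 34  ≥ 21 ✓
(17, 13, 19) → sum 49  ≥ 21 ✓
(13, 19, 3) → sum 35  ≥ 21 ✓
(19, 3, 6) → sum 28  ≥ 21 ✓
(3, 6, 12) → sum 21  ≥ 21 ✓
(6, 12, 16) → sum 34  ≥ 21 ✓
(12, 16, 14) → sum 42  ≥ 21 ✓
(16, 14, 5) → sum 35  ≥ 21 ✓
(14, 5, 0) → sum 19
(5, 0, 16) → sum 21  ≥ 21 ✓
(0, 16, 0) → sum 16
(16, 0, 14) → sum 30  ≥ 21 ✓
(0, 14, 14) → sum 28  ≥ 21 ✓
(14, 14, 12) → sum 40  ≥ 21 ✓
(14, 12, 18) → sum 44  ≥ 21 ✓
18 windows satisfy the condition.

18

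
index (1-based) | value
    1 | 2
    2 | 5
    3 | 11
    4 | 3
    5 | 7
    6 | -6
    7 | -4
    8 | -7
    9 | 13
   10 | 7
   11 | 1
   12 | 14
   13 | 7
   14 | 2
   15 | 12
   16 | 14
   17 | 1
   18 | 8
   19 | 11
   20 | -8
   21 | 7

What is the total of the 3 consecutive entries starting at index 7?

2

Elements at indices 7..9: -4, -7, 13
sum(-4, -7, 13) = 2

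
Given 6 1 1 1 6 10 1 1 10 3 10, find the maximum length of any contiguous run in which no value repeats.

3

[6] len 1
[6, 1] len 2
[1] len 1
[1] len 1
[1, 6] len 2
[1, 6, 10] len 3
[6, 10, 1] len 3
[1] len 1
[1, 10] len 2
[1, 10, 3] len 3
[3, 10] len 2
Longest all-distinct length: 3.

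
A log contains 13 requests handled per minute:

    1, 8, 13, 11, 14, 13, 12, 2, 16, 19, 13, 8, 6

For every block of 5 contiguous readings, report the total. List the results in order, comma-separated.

47, 59, 63, 52, 57, 62, 62, 58, 62

[1, 8, 13, 11, 14] → sum 47
[8, 13, 11, 14, 13] → sum 59
[13, 11, 14, 13, 12] → sum 63
[11, 14, 13, 12, 2] → sum 52
[14, 13, 12, 2, 16] → sum 57
[13, 12, 2, 16, 19] → sum 62
[12, 2, 16, 19, 13] → sum 62
[2, 16, 19, 13, 8] → sum 58
[16, 19, 13, 8, 6] → sum 62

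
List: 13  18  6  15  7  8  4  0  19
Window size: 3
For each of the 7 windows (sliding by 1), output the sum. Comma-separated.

37, 39, 28, 30, 19, 12, 23

(13, 18, 6) → sum 37
(18, 6, 15) → sum 39
(6, 15, 7) → sum 28
(15, 7, 8) → sum 30
(7, 8, 4) → sum 19
(8, 4, 0) → sum 12
(4, 0, 19) → sum 23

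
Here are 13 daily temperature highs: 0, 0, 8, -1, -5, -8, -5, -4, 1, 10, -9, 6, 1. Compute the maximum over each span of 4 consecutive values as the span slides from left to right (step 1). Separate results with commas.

8, 8, 8, -1, -4, 1, 10, 10, 10, 10

0 0 8 -1 → max 8
0 8 -1 -5 → max 8
8 -1 -5 -8 → max 8
-1 -5 -8 -5 → max -1
-5 -8 -5 -4 → max -4
-8 -5 -4 1 → max 1
-5 -4 1 10 → max 10
-4 1 10 -9 → max 10
1 10 -9 6 → max 10
10 -9 6 1 → max 10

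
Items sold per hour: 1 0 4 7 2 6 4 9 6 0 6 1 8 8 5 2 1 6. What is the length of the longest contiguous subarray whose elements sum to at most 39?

Extend to the right; shrink from the left whenever the sum exceeds 39:
→ 1: sum 1, len 1
→ 0: sum 1, len 2
→ 4: sum 5, len 3
→ 7: sum 12, len 4
→ 2: sum 14, len 5
→ 6: sum 20, len 6
→ 4: sum 24, len 7
→ 9: sum 33, len 8
→ 6: sum 39, len 9
→ 0: sum 39, len 10
→ 6 (dropped 1, 0, 4, 7): sum 33, len 7
→ 1: sum 34, len 8
→ 8 (dropped 2, 6): sum 34, len 7
→ 8 (dropped 4): sum 38, len 7
→ 5 (dropped 9): sum 34, len 7
→ 2: sum 36, len 8
→ 1: sum 37, len 9
→ 6 (dropped 6): sum 37, len 9
Longest length seen: 10.

10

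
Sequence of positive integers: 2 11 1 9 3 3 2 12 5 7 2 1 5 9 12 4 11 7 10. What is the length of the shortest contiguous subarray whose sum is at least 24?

3

add 2: running sum 2 < 24
add 11: running sum 13 < 24
add 1: running sum 14 < 24
add 9: running sum 23 < 24
add 3: shortest ending here [11, 1, 9, 3] sum 24, len 4
add 3: shortest ending here [11, 1, 9, 3, 3] sum 27, len 5
add 2: shortest ending here [11, 1, 9, 3, 3, 2] sum 29, len 6
add 12: shortest ending here [9, 3, 3, 2, 12] sum 29, len 5
add 5: shortest ending here [3, 3, 2, 12, 5] sum 25, len 5
add 7: shortest ending here [12, 5, 7] sum 24, len 3
add 2: shortest ending here [12, 5, 7, 2] sum 26, len 4
add 1: shortest ending here [12, 5, 7, 2, 1] sum 27, len 5
add 5: shortest ending here [12, 5, 7, 2, 1, 5] sum 32, len 6
add 9: shortest ending here [7, 2, 1, 5, 9] sum 24, len 5
add 12: shortest ending here [5, 9, 12] sum 26, len 3
add 4: shortest ending here [9, 12, 4] sum 25, len 3
add 11: shortest ending here [12, 4, 11] sum 27, len 3
add 7: shortest ending here [12, 4, 11, 7] sum 34, len 4
add 10: shortest ending here [11, 7, 10] sum 28, len 3
Shortest qualifying length: 3.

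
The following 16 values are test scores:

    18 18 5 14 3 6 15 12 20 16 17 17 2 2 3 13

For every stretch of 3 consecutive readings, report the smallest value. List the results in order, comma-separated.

5, 5, 3, 3, 3, 6, 12, 12, 16, 16, 2, 2, 2, 2

Sliding a size-3 window across the 16 values:
[18, 18, 5] → min 5
[18, 5, 14] → min 5
[5, 14, 3] → min 3
[14, 3, 6] → min 3
[3, 6, 15] → min 3
[6, 15, 12] → min 6
[15, 12, 20] → min 12
[12, 20, 16] → min 12
[20, 16, 17] → min 16
[16, 17, 17] → min 16
[17, 17, 2] → min 2
[17, 2, 2] → min 2
[2, 2, 3] → min 2
[2, 3, 13] → min 2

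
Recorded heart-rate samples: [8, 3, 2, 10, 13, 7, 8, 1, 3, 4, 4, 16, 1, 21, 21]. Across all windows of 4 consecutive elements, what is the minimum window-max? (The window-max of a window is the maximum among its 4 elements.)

Each size-4 window and its max:
(8, 3, 2, 10) → max 10
(3, 2, 10, 13) → max 13
(2, 10, 13, 7) → max 13
(10, 13, 7, 8) → max 13
(13, 7, 8, 1) → max 13
(7, 8, 1, 3) → max 8
(8, 1, 3, 4) → max 8
(1, 3, 4, 4) → max 4
(3, 4, 4, 16) → max 16
(4, 4, 16, 1) → max 16
(4, 16, 1, 21) → max 21
(16, 1, 21, 21) → max 21
Minimum of these is 4.

4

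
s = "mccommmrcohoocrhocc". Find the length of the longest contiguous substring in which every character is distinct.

[m] len 1
[m, c] len 2
[c] len 1
[c, o] len 2
[c, o, m] len 3
[m] len 1
[m] len 1
[m, r] len 2
[m, r, c] len 3
[m, r, c, o] len 4
[m, r, c, o, h] len 5
[h, o] len 2
[o] len 1
[o, c] len 2
[o, c, r] len 3
[o, c, r, h] len 4
[c, r, h, o] len 4
[r, h, o, c] len 4
[c] len 1
Longest all-distinct length: 5.

5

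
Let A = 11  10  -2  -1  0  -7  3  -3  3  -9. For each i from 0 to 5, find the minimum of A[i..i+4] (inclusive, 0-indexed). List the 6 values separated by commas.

Sliding a size-5 window across the 10 values:
[11, 10, -2, -1, 0] → min -2
[10, -2, -1, 0, -7] → min -7
[-2, -1, 0, -7, 3] → min -7
[-1, 0, -7, 3, -3] → min -7
[0, -7, 3, -3, 3] → min -7
[-7, 3, -3, 3, -9] → min -9

-2, -7, -7, -7, -7, -9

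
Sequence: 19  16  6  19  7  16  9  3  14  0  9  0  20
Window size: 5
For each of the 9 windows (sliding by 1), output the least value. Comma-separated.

6, 6, 6, 3, 3, 0, 0, 0, 0

(19, 16, 6, 19, 7) → min 6
(16, 6, 19, 7, 16) → min 6
(6, 19, 7, 16, 9) → min 6
(19, 7, 16, 9, 3) → min 3
(7, 16, 9, 3, 14) → min 3
(16, 9, 3, 14, 0) → min 0
(9, 3, 14, 0, 9) → min 0
(3, 14, 0, 9, 0) → min 0
(14, 0, 9, 0, 20) → min 0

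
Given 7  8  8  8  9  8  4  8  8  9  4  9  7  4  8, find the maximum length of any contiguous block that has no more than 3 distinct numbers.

Extend right; when distinct count exceeds 3, shrink from the left:
[7] 1 distinct, len 1
[7, 8] 2 distinct, len 2
[7, 8, 8] 2 distinct, len 3
[7, 8, 8, 8] 2 distinct, len 4
[7, 8, 8, 8, 9] 3 distinct, len 5
[7, 8, 8, 8, 9, 8] 3 distinct, len 6
[8, 8, 8, 9, 8, 4] 3 distinct, len 6
[8, 8, 8, 9, 8, 4, 8] 3 distinct, len 7
[8, 8, 8, 9, 8, 4, 8, 8] 3 distinct, len 8
[8, 8, 8, 9, 8, 4, 8, 8, 9] 3 distinct, len 9
[8, 8, 8, 9, 8, 4, 8, 8, 9, 4] 3 distinct, len 10
[8, 8, 8, 9, 8, 4, 8, 8, 9, 4, 9] 3 distinct, len 11
[9, 4, 9, 7] 3 distinct, len 4
[9, 4, 9, 7, 4] 3 distinct, len 5
[7, 4, 8] 3 distinct, len 3
Longest length with ≤3 distinct: 11.

11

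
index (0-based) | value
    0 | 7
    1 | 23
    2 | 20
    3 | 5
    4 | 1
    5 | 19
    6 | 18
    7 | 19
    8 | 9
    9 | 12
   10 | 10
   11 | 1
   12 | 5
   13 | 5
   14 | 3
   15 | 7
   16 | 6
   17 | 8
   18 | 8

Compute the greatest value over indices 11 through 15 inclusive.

7

Elements at indices 11..15: 1, 5, 5, 3, 7
max(1, 5, 5, 3, 7) = 7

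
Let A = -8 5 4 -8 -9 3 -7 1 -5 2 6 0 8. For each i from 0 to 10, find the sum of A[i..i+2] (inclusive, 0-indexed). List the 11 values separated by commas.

[-8, 5, 4] → sum 1
[5, 4, -8] → sum 1
[4, -8, -9] → sum -13
[-8, -9, 3] → sum -14
[-9, 3, -7] → sum -13
[3, -7, 1] → sum -3
[-7, 1, -5] → sum -11
[1, -5, 2] → sum -2
[-5, 2, 6] → sum 3
[2, 6, 0] → sum 8
[6, 0, 8] → sum 14

1, 1, -13, -14, -13, -3, -11, -2, 3, 8, 14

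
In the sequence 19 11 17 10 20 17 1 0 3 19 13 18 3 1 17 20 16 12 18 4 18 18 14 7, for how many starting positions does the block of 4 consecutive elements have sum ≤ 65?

20

[19, 11, 17, 10] → sum 57  ≤ 65 ✓
[11, 17, 10, 20] → sum 58  ≤ 65 ✓
[17, 10, 20, 17] → sum 64  ≤ 65 ✓
[10, 20, 17, 1] → sum 48  ≤ 65 ✓
[20, 17, 1, 0] → sum 38  ≤ 65 ✓
[17, 1, 0, 3] → sum 21  ≤ 65 ✓
[1, 0, 3, 19] → sum 23  ≤ 65 ✓
[0, 3, 19, 13] → sum 35  ≤ 65 ✓
[3, 19, 13, 18] → sum 53  ≤ 65 ✓
[19, 13, 18, 3] → sum 53  ≤ 65 ✓
[13, 18, 3, 1] → sum 35  ≤ 65 ✓
[18, 3, 1, 17] → sum 39  ≤ 65 ✓
[3, 1, 17, 20] → sum 41  ≤ 65 ✓
[1, 17, 20, 16] → sum 54  ≤ 65 ✓
[17, 20, 16, 12] → sum 65  ≤ 65 ✓
[20, 16, 12, 18] → sum 66
[16, 12, 18, 4] → sum 50  ≤ 65 ✓
[12, 18, 4, 18] → sum 52  ≤ 65 ✓
[18, 4, 18, 18] → sum 58  ≤ 65 ✓
[4, 18, 18, 14] → sum 54  ≤ 65 ✓
[18, 18, 14, 7] → sum 57  ≤ 65 ✓
20 windows satisfy the condition.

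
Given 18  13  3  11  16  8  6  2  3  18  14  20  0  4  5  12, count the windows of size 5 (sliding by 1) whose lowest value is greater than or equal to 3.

3

18 13 3 11 16 → min 3  ≥ 3 ✓
13 3 11 16 8 → min 3  ≥ 3 ✓
3 11 16 8 6 → min 3  ≥ 3 ✓
11 16 8 6 2 → min 2
16 8 6 2 3 → min 2
8 6 2 3 18 → min 2
6 2 3 18 14 → min 2
2 3 18 14 20 → min 2
3 18 14 20 0 → min 0
18 14 20 0 4 → min 0
14 20 0 4 5 → min 0
20 0 4 5 12 → min 0
3 windows satisfy the condition.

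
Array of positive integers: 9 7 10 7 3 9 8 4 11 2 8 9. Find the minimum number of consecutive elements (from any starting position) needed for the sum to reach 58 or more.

add 9: running sum 9 < 58
add 7: running sum 16 < 58
add 10: running sum 26 < 58
add 7: running sum 33 < 58
add 3: running sum 36 < 58
add 9: running sum 45 < 58
add 8: running sum 53 < 58
add 4: running sum 57 < 58
end 8: [7, 10, 7, 3, 9, 8, 4, 11] sum 59, len 8
end 9: [7, 10, 7, 3, 9, 8, 4, 11, 2] sum 61, len 9
end 10: [10, 7, 3, 9, 8, 4, 11, 2, 8] sum 62, len 9
end 11: [7, 3, 9, 8, 4, 11, 2, 8, 9] sum 61, len 9
Shortest qualifying length: 8.

8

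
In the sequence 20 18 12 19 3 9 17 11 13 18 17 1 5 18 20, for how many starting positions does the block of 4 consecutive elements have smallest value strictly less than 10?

20 18 12 19 → min 12
18 12 19 3 → min 3  < 10 ✓
12 19 3 9 → min 3  < 10 ✓
19 3 9 17 → min 3  < 10 ✓
3 9 17 11 → min 3  < 10 ✓
9 17 11 13 → min 9  < 10 ✓
17 11 13 18 → min 11
11 13 18 17 → min 11
13 18 17 1 → min 1  < 10 ✓
18 17 1 5 → min 1  < 10 ✓
17 1 5 18 → min 1  < 10 ✓
1 5 18 20 → min 1  < 10 ✓
9 windows satisfy the condition.

9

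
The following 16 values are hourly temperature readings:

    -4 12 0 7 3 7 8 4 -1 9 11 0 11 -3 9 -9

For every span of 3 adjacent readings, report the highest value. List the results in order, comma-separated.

Sliding a size-3 window across the 16 values:
[-4, 12, 0] → max 12
[12, 0, 7] → max 12
[0, 7, 3] → max 7
[7, 3, 7] → max 7
[3, 7, 8] → max 8
[7, 8, 4] → max 8
[8, 4, -1] → max 8
[4, -1, 9] → max 9
[-1, 9, 11] → max 11
[9, 11, 0] → max 11
[11, 0, 11] → max 11
[0, 11, -3] → max 11
[11, -3, 9] → max 11
[-3, 9, -9] → max 9

12, 12, 7, 7, 8, 8, 8, 9, 11, 11, 11, 11, 11, 9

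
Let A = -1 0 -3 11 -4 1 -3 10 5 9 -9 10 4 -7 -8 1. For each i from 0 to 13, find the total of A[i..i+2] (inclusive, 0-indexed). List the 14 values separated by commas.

-4, 8, 4, 8, -6, 8, 12, 24, 5, 10, 5, 7, -11, -14

[-1, 0, -3] → sum -4
[0, -3, 11] → sum 8
[-3, 11, -4] → sum 4
[11, -4, 1] → sum 8
[-4, 1, -3] → sum -6
[1, -3, 10] → sum 8
[-3, 10, 5] → sum 12
[10, 5, 9] → sum 24
[5, 9, -9] → sum 5
[9, -9, 10] → sum 10
[-9, 10, 4] → sum 5
[10, 4, -7] → sum 7
[4, -7, -8] → sum -11
[-7, -8, 1] → sum -14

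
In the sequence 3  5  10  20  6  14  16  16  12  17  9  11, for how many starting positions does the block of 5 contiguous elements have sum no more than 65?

4

(3, 5, 10, 20, 6) → sum 44  ≤ 65 ✓
(5, 10, 20, 6, 14) → sum 55  ≤ 65 ✓
(10, 20, 6, 14, 16) → sum 66
(20, 6, 14, 16, 16) → sum 72
(6, 14, 16, 16, 12) → sum 64  ≤ 65 ✓
(14, 16, 16, 12, 17) → sum 75
(16, 16, 12, 17, 9) → sum 70
(16, 12, 17, 9, 11) → sum 65  ≤ 65 ✓
4 windows satisfy the condition.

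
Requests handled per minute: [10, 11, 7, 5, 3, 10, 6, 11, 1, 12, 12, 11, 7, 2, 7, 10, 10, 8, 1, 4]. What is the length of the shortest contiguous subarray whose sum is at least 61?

7

Extend right; whenever the sum reaches 61, record the length and shrink from the left:
add 10: running sum 10 < 61
add 11: running sum 21 < 61
add 7: running sum 28 < 61
add 5: running sum 33 < 61
add 3: running sum 36 < 61
add 10: running sum 46 < 61
add 6: running sum 52 < 61
end 7: [10, 11, 7, 5, 3, 10, 6, 11] sum 63, len 8
end 8: [10, 11, 7, 5, 3, 10, 6, 11, 1] sum 64, len 9
end 9: [11, 7, 5, 3, 10, 6, 11, 1, 12] sum 66, len 9
end 10: [7, 5, 3, 10, 6, 11, 1, 12, 12] sum 67, len 9
end 11: [10, 6, 11, 1, 12, 12, 11] sum 63, len 7
end 12: [10, 6, 11, 1, 12, 12, 11, 7] sum 70, len 8
end 13: [6, 11, 1, 12, 12, 11, 7, 2] sum 62, len 8
end 14: [11, 1, 12, 12, 11, 7, 2, 7] sum 63, len 8
end 15: [12, 12, 11, 7, 2, 7, 10] sum 61, len 7
end 16: [12, 12, 11, 7, 2, 7, 10, 10] sum 71, len 8
end 17: [12, 11, 7, 2, 7, 10, 10, 8] sum 67, len 8
end 18: [12, 11, 7, 2, 7, 10, 10, 8, 1] sum 68, len 9
end 19: [12, 11, 7, 2, 7, 10, 10, 8, 1, 4] sum 72, len 10
Shortest qualifying length: 7.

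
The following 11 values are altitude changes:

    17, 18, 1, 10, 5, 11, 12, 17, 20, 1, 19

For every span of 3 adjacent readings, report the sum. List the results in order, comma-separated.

36, 29, 16, 26, 28, 40, 49, 38, 40

Sliding a size-3 window across the 11 values:
[17, 18, 1] → sum 36
[18, 1, 10] → sum 29
[1, 10, 5] → sum 16
[10, 5, 11] → sum 26
[5, 11, 12] → sum 28
[11, 12, 17] → sum 40
[12, 17, 20] → sum 49
[17, 20, 1] → sum 38
[20, 1, 19] → sum 40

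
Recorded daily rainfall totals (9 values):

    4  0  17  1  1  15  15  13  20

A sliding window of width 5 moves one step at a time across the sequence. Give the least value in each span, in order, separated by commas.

0, 0, 1, 1, 1

Sliding a size-5 window across the 9 values:
(4, 0, 17, 1, 1) → min 0
(0, 17, 1, 1, 15) → min 0
(17, 1, 1, 15, 15) → min 1
(1, 1, 15, 15, 13) → min 1
(1, 15, 15, 13, 20) → min 1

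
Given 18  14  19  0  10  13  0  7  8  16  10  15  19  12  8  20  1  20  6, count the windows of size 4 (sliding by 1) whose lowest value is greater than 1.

18 14 19 0 → min 0
14 19 0 10 → min 0
19 0 10 13 → min 0
0 10 13 0 → min 0
10 13 0 7 → min 0
13 0 7 8 → min 0
0 7 8 16 → min 0
7 8 16 10 → min 7  > 1 ✓
8 16 10 15 → min 8  > 1 ✓
16 10 15 19 → min 10  > 1 ✓
10 15 19 12 → min 10  > 1 ✓
15 19 12 8 → min 8  > 1 ✓
19 12 8 20 → min 8  > 1 ✓
12 8 20 1 → min 1
8 20 1 20 → min 1
20 1 20 6 → min 1
6 windows satisfy the condition.

6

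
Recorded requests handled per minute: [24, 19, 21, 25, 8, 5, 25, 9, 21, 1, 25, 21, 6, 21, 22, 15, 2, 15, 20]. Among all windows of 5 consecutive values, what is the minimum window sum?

(24, 19, 21, 25, 8) → sum 97
(19, 21, 25, 8, 5) → sum 78
(21, 25, 8, 5, 25) → sum 84
(25, 8, 5, 25, 9) → sum 72
(8, 5, 25, 9, 21) → sum 68
(5, 25, 9, 21, 1) → sum 61
(25, 9, 21, 1, 25) → sum 81
(9, 21, 1, 25, 21) → sum 77
(21, 1, 25, 21, 6) → sum 74
(1, 25, 21, 6, 21) → sum 74
(25, 21, 6, 21, 22) → sum 95
(21, 6, 21, 22, 15) → sum 85
(6, 21, 22, 15, 2) → sum 66
(21, 22, 15, 2, 15) → sum 75
(22, 15, 2, 15, 20) → sum 74
Minimum of these is 61.

61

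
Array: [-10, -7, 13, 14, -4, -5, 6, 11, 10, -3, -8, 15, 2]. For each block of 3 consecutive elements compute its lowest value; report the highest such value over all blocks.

Each size-3 window and its min:
(-10, -7, 13) → min -10
(-7, 13, 14) → min -7
(13, 14, -4) → min -4
(14, -4, -5) → min -5
(-4, -5, 6) → min -5
(-5, 6, 11) → min -5
(6, 11, 10) → min 6
(11, 10, -3) → min -3
(10, -3, -8) → min -8
(-3, -8, 15) → min -8
(-8, 15, 2) → min -8
Highest of these is 6.

6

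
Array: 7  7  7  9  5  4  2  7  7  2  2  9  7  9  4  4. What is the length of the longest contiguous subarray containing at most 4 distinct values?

11

Extend right; when distinct count exceeds 4, shrink from the left:
[7] 1 distinct, len 1
[7, 7] 1 distinct, len 2
[7, 7, 7] 1 distinct, len 3
[7, 7, 7, 9] 2 distinct, len 4
[7, 7, 7, 9, 5] 3 distinct, len 5
[7, 7, 7, 9, 5, 4] 4 distinct, len 6
[9, 5, 4, 2] 4 distinct, len 4
[5, 4, 2, 7] 4 distinct, len 4
[5, 4, 2, 7, 7] 4 distinct, len 5
[5, 4, 2, 7, 7, 2] 4 distinct, len 6
[5, 4, 2, 7, 7, 2, 2] 4 distinct, len 7
[4, 2, 7, 7, 2, 2, 9] 4 distinct, len 7
[4, 2, 7, 7, 2, 2, 9, 7] 4 distinct, len 8
[4, 2, 7, 7, 2, 2, 9, 7, 9] 4 distinct, len 9
[4, 2, 7, 7, 2, 2, 9, 7, 9, 4] 4 distinct, len 10
[4, 2, 7, 7, 2, 2, 9, 7, 9, 4, 4] 4 distinct, len 11
Longest length with ≤4 distinct: 11.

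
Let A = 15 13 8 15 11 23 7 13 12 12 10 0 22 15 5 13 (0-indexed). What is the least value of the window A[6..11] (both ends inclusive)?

Elements at indices 6..11: 7, 13, 12, 12, 10, 0
min(7, 13, 12, 12, 10, 0) = 0

0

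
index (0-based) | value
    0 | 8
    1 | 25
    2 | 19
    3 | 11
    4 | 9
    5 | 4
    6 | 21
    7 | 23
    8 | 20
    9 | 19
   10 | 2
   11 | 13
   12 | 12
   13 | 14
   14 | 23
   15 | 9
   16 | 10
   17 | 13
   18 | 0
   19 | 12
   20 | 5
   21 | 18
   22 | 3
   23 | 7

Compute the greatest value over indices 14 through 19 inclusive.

Elements at indices 14..19: 23, 9, 10, 13, 0, 12
max(23, 9, 10, 13, 0, 12) = 23

23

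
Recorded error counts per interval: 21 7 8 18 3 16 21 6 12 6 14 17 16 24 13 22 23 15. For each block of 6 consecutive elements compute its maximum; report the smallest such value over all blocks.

Window maxs for each of the 13 positions:
21 7 8 18 3 16 → max 21
7 8 18 3 16 21 → max 21
8 18 3 16 21 6 → max 21
18 3 16 21 6 12 → max 21
3 16 21 6 12 6 → max 21
16 21 6 12 6 14 → max 21
21 6 12 6 14 17 → max 21
6 12 6 14 17 16 → max 17
12 6 14 17 16 24 → max 24
6 14 17 16 24 13 → max 24
14 17 16 24 13 22 → max 24
17 16 24 13 22 23 → max 24
16 24 13 22 23 15 → max 24
Smallest of these is 17.

17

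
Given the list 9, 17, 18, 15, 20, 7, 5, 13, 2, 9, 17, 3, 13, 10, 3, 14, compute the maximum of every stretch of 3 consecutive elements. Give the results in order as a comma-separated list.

18, 18, 20, 20, 20, 13, 13, 13, 17, 17, 17, 13, 13, 14

(9, 17, 18) → max 18
(17, 18, 15) → max 18
(18, 15, 20) → max 20
(15, 20, 7) → max 20
(20, 7, 5) → max 20
(7, 5, 13) → max 13
(5, 13, 2) → max 13
(13, 2, 9) → max 13
(2, 9, 17) → max 17
(9, 17, 3) → max 17
(17, 3, 13) → max 17
(3, 13, 10) → max 13
(13, 10, 3) → max 13
(10, 3, 14) → max 14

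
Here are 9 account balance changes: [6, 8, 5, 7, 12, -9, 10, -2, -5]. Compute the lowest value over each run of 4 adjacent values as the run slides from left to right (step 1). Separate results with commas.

5, 5, -9, -9, -9, -9

[6, 8, 5, 7] → min 5
[8, 5, 7, 12] → min 5
[5, 7, 12, -9] → min -9
[7, 12, -9, 10] → min -9
[12, -9, 10, -2] → min -9
[-9, 10, -2, -5] → min -9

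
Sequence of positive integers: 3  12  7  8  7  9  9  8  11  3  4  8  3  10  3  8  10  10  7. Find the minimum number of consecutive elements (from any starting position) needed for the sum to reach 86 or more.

11

add 3: running sum 3 < 86
add 12: running sum 15 < 86
add 7: running sum 22 < 86
add 8: running sum 30 < 86
add 7: running sum 37 < 86
add 9: running sum 46 < 86
add 9: running sum 55 < 86
add 8: running sum 63 < 86
add 11: running sum 74 < 86
add 3: running sum 77 < 86
add 4: running sum 81 < 86
add 8: shortest ending here [12, 7, 8, 7, 9, 9, 8, 11, 3, 4, 8] sum 86, len 11
add 3: shortest ending here [12, 7, 8, 7, 9, 9, 8, 11, 3, 4, 8, 3] sum 89, len 12
add 10: shortest ending here [7, 8, 7, 9, 9, 8, 11, 3, 4, 8, 3, 10] sum 87, len 12
add 3: shortest ending here [7, 8, 7, 9, 9, 8, 11, 3, 4, 8, 3, 10, 3] sum 90, len 13
add 8: shortest ending here [8, 7, 9, 9, 8, 11, 3, 4, 8, 3, 10, 3, 8] sum 91, len 13
add 10: shortest ending here [9, 9, 8, 11, 3, 4, 8, 3, 10, 3, 8, 10] sum 86, len 12
add 10: shortest ending here [9, 8, 11, 3, 4, 8, 3, 10, 3, 8, 10, 10] sum 87, len 12
add 7: shortest ending here [9, 8, 11, 3, 4, 8, 3, 10, 3, 8, 10, 10, 7] sum 94, len 13
Shortest qualifying length: 11.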